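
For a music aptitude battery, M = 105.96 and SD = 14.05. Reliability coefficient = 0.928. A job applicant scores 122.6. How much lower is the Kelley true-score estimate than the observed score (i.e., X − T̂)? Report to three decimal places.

1.198

T̂ = 0.928(122.6) + 0.072(105.96) = 113.7728 + 7.62912 = 121.40192 → 121.4019
X − T̂ = 122.6 − 121.4019 = 1.1981 → 1.198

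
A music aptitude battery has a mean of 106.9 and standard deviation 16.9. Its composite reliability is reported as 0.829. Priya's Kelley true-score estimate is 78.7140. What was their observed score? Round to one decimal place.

T̂ = ρX + (1 − ρ)μ  ⇒  X = (T̂ − (1 − ρ)μ) / ρ
X = (78.7140 − 0.171 × 106.9) / 0.829 = (78.7140 − 18.2799) / 0.829 = 60.4341 / 0.829 = 72.900

72.9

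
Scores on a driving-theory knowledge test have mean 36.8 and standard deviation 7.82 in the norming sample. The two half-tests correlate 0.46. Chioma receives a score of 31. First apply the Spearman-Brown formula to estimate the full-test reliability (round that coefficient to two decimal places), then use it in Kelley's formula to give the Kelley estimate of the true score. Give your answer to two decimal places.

33.15

Spearman-Brown: ρ = 2r/(1 + r) = 2(0.46)/(1 + 0.46) = 0.920/1.46 = 0.6301 → 0.63
T̂ = 0.63(31) + 0.37(36.8) = 19.53 + 13.616 = 33.146 → 33.15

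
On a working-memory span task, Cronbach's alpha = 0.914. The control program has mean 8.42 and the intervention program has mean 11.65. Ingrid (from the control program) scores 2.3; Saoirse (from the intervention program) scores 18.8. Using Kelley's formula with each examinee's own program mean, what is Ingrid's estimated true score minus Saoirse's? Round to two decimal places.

T̂_Ingrid = 0.914(2.3) + 0.086(8.42) = 2.8263
T̂_Saoirse = 0.914(18.8) + 0.086(11.65) = 18.1851
Difference = 2.8263 − 18.1851 = -15.3588

-15.36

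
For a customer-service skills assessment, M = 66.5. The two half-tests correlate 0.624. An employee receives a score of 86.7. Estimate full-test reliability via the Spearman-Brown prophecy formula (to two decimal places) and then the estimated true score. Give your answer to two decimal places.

Spearman-Brown: ρ = 2r/(1 + r) = 2(0.624)/(1 + 0.624) = 1.2480/1.624 = 0.7685 → 0.77
Regress the observed score toward the mean by the unreliability: T̂ = 0.77·86.7 + 0.23·66.5 = 66.759 + 15.295 = 82.054.

82.05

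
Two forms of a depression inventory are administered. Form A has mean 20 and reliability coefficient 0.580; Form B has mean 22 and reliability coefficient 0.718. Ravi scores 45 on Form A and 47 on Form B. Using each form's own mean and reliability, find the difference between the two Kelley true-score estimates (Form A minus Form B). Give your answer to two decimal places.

T̂_A = 0.580(45) + 0.420(20) = 34.5000
T̂_B = 0.718(47) + 0.282(22) = 39.9500
T̂_A − T̂_B = -5.4500

-5.45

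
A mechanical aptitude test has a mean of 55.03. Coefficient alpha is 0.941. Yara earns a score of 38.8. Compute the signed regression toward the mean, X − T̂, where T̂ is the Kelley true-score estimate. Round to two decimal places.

T̂ = ρX + (1 − ρ)μ
  = 0.941 × 38.8 + 0.059 × 55.03
  = 36.5108 + 3.24677
  = 39.7576
  ≈ 39.758
X − T̂ = 38.8 − 39.758 = -0.958 → -0.96

-0.96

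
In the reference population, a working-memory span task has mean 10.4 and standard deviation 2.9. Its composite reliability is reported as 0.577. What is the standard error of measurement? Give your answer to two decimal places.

1.89

SEM = SD · √(1 − ρ) = 2.9 × √0.423 = 2.9 × 0.6504 = 1.886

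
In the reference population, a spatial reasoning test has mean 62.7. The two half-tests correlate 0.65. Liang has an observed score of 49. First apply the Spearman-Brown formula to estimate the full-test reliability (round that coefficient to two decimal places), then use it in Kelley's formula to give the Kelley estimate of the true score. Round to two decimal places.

51.88

Spearman-Brown: ρ = 2r/(1 + r) = 2(0.65)/(1 + 0.65) = 1.300/1.65 = 0.7879 → 0.79
T̂ = 0.79(49) + 0.21(62.7) = 38.71 + 13.167 = 51.877 → 51.88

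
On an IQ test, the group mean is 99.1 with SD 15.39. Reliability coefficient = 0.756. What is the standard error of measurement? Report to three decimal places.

SEM = SD · √(1 − ρ) = 15.39 × √0.244 = 15.39 × 0.4940 = 7.6021

7.602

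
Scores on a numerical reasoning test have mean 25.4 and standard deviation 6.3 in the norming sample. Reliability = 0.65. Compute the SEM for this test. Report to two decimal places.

3.73

SEM = SD · √(1 − ρ) = 6.3 × √0.35 = 6.3 × 0.5916 = 3.727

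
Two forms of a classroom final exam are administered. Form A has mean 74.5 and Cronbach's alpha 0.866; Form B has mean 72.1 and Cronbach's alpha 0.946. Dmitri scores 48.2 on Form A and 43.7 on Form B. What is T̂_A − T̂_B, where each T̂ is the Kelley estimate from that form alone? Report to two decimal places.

6.49

T̂_A = 0.866(48.2) + 0.134(74.5) = 51.7242
T̂_B = 0.946(43.7) + 0.054(72.1) = 45.2336
T̂_A − T̂_B = 6.4906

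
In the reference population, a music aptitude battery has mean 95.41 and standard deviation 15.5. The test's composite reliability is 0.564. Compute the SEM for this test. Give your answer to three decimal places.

SEM = SD · √(1 − ρ) = 15.5 × √0.436 = 15.5 × 0.6603 = 10.2347

10.235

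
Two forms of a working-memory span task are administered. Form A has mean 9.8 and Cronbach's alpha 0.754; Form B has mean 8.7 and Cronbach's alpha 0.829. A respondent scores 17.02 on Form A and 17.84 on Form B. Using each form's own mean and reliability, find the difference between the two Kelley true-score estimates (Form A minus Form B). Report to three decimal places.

T̂_A = 0.754(17.02) + 0.246(9.8) = 15.24388
T̂_B = 0.829(17.84) + 0.171(8.7) = 16.27706
T̂_A − T̂_B = -1.03318

-1.033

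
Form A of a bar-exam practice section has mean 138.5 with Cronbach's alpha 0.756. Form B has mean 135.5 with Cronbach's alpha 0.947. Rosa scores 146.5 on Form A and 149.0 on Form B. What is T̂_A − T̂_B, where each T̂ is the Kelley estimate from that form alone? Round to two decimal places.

-3.74

T̂_A = 0.756(146.5) + 0.244(138.5) = 144.5480
T̂_B = 0.947(149.0) + 0.053(135.5) = 148.2845
T̂_A − T̂_B = -3.7365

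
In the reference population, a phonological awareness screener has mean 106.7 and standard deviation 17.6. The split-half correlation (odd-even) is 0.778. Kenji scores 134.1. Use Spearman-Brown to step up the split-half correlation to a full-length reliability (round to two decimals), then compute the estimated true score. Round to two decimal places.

Spearman-Brown: ρ = 2r/(1 + r) = 2(0.778)/(1 + 0.778) = 1.5560/1.778 = 0.8751 → 0.88
T̂ = 0.88(134.1) + 0.12(106.7) = 118.008 + 12.804 = 130.812 → 130.81

130.81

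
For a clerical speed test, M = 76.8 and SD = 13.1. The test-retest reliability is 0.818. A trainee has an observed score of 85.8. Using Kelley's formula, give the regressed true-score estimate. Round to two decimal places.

Weight the observed score by reliability and the mean by (1 − reliability): T̂ = 0.818·85.8 + 0.182·76.8 = 70.1844 + 13.9776 = 84.162.

84.16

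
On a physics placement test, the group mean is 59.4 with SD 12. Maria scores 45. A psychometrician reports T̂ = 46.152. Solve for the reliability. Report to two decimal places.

T̂ = ρX + (1 − ρ)μ  ⇒  T̂ − μ = ρ(X − μ)
ρ = (T̂ − μ)/(X − μ) = (46.152 − 59.4) / (45 − 59.4) = -13.248 / -14.4 = 0.9200

0.92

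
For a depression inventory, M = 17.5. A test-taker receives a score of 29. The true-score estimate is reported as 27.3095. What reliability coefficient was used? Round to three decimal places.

0.853

T̂ = ρX + (1 − ρ)μ  ⇒  T̂ − μ = ρ(X − μ)
ρ = (T̂ − μ)/(X − μ) = (27.3095 − 17.5) / (29 − 17.5) = 9.8095 / 11.5 = 0.85300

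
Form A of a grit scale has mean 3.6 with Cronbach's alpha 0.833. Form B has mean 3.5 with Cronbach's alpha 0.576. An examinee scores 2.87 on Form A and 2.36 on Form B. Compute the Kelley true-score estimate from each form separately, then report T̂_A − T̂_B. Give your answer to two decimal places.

0.15

T̂_A = 0.833(2.87) + 0.167(3.6) = 2.9919
T̂_B = 0.576(2.36) + 0.424(3.5) = 2.8434
T̂_A − T̂_B = 0.1485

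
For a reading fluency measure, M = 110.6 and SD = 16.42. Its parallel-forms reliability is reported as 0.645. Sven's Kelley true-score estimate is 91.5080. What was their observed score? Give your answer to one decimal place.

81.0

T̂ = ρX + (1 − ρ)μ  ⇒  X = (T̂ − (1 − ρ)μ) / ρ
X = (91.5080 − 0.355 × 110.6) / 0.645 = (91.5080 − 39.2630) / 0.645 = 52.2450 / 0.645 = 81.000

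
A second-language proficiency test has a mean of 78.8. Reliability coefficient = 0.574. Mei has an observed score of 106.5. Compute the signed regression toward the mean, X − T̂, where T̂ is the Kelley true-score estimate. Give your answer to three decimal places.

11.800

T̂ = 0.574(106.5) + 0.426(78.8) = 61.1310 + 33.5688 = 94.69980 → 94.6998
X − T̂ = 106.5 − 94.6998 = 11.8002 → 11.800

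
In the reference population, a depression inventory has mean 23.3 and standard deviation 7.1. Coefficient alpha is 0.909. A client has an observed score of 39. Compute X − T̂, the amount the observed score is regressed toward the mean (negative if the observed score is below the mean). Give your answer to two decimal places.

1.43

Regress the observed score toward the mean by the unreliability: T̂ = 0.909·39 + 0.091·23.3 = 35.451 + 2.1203 = 37.5713.
X − T̂ = 39 − 37.571 = 1.429 → 1.43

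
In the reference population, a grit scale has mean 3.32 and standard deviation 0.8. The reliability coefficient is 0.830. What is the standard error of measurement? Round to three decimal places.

0.330

SEM = SD · √(1 − ρ) = 0.8 × √0.170 = 0.8 × 0.4123 = 0.3298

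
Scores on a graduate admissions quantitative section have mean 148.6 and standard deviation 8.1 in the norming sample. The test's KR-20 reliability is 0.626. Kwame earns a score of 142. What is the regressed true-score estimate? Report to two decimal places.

Weight the observed score by reliability and the mean by (1 − reliability): T̂ = 0.626·142 + 0.374·148.6 = 88.892 + 55.5764 = 144.468.

144.47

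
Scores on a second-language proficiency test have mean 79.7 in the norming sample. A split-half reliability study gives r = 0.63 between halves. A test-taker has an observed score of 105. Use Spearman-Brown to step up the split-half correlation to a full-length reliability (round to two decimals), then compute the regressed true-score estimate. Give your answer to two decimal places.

Spearman-Brown: ρ = 2r/(1 + r) = 2(0.63)/(1 + 0.63) = 1.260/1.63 = 0.7730 → 0.77
T̂ = 0.77(105) + 0.23(79.7) = 80.85 + 18.331 = 99.181 → 99.18

99.18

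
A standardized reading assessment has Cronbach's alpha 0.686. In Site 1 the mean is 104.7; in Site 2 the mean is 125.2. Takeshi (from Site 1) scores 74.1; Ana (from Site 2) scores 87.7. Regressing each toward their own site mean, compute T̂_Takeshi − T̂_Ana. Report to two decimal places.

T̂_Takeshi = 0.686(74.1) + 0.314(104.7) = 83.7084
T̂_Ana = 0.686(87.7) + 0.314(125.2) = 99.4750
Difference = 83.7084 − 99.4750 = -15.7666

-15.77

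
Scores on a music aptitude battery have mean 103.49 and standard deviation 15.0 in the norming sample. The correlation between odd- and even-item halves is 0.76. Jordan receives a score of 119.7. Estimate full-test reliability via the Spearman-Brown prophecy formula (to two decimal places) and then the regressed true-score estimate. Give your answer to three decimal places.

117.431

Spearman-Brown: ρ = 2r/(1 + r) = 2(0.76)/(1 + 0.76) = 1.520/1.76 = 0.8636 → 0.86
T̂ = ρX + (1 − ρ)μ
  = 0.86 × 119.7 + 0.14 × 103.49
  = 102.942 + 14.4886
  = 117.4306
  ≈ 117.431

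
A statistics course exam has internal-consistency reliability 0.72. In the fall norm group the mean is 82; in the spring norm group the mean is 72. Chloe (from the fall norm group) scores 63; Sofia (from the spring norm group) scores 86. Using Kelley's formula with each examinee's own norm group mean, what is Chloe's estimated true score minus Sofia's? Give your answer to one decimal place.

T̂_Chloe = 0.72(63) + 0.28(82) = 68.320
T̂_Sofia = 0.72(86) + 0.28(72) = 82.080
Difference = 68.320 − 82.080 = -13.760

-13.8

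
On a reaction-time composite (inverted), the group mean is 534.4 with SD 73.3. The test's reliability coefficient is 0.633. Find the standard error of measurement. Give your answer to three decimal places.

SEM = SD · √(1 − ρ) = 73.3 × √0.367 = 73.3 × 0.6058 = 44.4055

44.406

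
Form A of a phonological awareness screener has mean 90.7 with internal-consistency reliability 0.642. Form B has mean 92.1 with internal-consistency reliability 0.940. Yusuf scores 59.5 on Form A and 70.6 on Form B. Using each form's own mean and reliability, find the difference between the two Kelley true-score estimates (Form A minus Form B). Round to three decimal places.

T̂_A = 0.642(59.5) + 0.358(90.7) = 70.66960
T̂_B = 0.940(70.6) + 0.060(92.1) = 71.89000
T̂_A − T̂_B = -1.22040

-1.220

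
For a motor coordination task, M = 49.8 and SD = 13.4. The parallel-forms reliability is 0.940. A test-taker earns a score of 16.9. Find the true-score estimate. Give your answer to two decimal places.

Kelley's formula gives T̂ = 0.940·16.9 + 0.060·49.8 = 15.8860 + 2.9880 = 18.874.

18.87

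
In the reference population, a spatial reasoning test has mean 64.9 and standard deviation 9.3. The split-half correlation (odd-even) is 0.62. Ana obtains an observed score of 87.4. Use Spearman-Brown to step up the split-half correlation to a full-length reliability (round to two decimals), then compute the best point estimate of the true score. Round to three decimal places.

Spearman-Brown: ρ = 2r/(1 + r) = 2(0.62)/(1 + 0.62) = 1.240/1.62 = 0.7654 → 0.77
T̂ = ρX + (1 − ρ)μ
  = 0.77 × 87.4 + 0.23 × 64.9
  = 67.298 + 14.927
  = 82.2250
  ≈ 82.225

82.225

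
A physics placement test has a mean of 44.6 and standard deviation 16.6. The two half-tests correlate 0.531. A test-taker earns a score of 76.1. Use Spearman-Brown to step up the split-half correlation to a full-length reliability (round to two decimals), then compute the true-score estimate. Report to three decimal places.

Spearman-Brown: ρ = 2r/(1 + r) = 2(0.531)/(1 + 0.531) = 1.0620/1.531 = 0.6937 → 0.69
T̂ = ρX + (1 − ρ)μ
  = 0.69 × 76.1 + 0.31 × 44.6
  = 52.509 + 13.826
  = 66.3350
  ≈ 66.335

66.335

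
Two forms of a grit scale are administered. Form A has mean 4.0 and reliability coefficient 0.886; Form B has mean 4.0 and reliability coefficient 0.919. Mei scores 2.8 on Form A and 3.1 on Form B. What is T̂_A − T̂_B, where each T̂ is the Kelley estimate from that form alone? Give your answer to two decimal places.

T̂_A = 0.886(2.8) + 0.114(4.0) = 2.9368
T̂_B = 0.919(3.1) + 0.081(4.0) = 3.1729
T̂_A − T̂_B = -0.2361

-0.24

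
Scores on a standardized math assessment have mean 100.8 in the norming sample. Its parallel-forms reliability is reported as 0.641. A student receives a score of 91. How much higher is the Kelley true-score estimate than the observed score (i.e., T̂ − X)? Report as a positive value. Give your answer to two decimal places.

Regress the observed score toward the mean by the unreliability: T̂ = 0.641·91 + 0.359·100.8 = 58.331 + 36.1872 = 94.5182.
T̂ − X = 94.518 − 91 = 3.518 → 3.52

3.52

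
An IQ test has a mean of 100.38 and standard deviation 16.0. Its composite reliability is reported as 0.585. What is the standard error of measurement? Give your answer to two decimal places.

SEM = SD · √(1 − ρ) = 16.0 × √0.415 = 16.0 × 0.6442 = 10.307

10.31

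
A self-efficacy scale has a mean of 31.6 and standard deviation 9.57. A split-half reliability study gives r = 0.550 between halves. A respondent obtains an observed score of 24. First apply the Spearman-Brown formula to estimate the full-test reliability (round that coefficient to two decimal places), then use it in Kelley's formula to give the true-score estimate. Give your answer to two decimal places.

26.20

Spearman-Brown: ρ = 2r/(1 + r) = 2(0.550)/(1 + 0.550) = 1.1000/1.550 = 0.7097 → 0.71
Kelley's formula gives T̂ = 0.71·24 + 0.29·31.6 = 17.04 + 9.164 = 26.204.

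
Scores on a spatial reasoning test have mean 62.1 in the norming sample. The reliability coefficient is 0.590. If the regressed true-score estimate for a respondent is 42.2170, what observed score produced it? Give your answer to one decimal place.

T̂ = ρX + (1 − ρ)μ  ⇒  X = (T̂ − (1 − ρ)μ) / ρ
X = (42.2170 − 0.410 × 62.1) / 0.590 = (42.2170 − 25.4610) / 0.590 = 16.7560 / 0.590 = 28.400

28.4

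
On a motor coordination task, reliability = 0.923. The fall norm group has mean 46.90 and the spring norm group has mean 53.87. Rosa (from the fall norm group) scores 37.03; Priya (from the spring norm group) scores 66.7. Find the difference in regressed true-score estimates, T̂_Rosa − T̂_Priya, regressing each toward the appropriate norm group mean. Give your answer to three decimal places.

-27.922

T̂_Rosa = 0.923(37.03) + 0.077(46.90) = 37.78999
T̂_Priya = 0.923(66.7) + 0.077(53.87) = 65.71209
Difference = 37.78999 − 65.71209 = -27.92210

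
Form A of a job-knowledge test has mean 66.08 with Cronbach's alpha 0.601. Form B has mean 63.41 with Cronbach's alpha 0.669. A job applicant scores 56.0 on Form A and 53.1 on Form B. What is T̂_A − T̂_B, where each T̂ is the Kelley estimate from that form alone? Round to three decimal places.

T̂_A = 0.601(56.0) + 0.399(66.08) = 60.02192
T̂_B = 0.669(53.1) + 0.331(63.41) = 56.51261
T̂_A − T̂_B = 3.50931

3.509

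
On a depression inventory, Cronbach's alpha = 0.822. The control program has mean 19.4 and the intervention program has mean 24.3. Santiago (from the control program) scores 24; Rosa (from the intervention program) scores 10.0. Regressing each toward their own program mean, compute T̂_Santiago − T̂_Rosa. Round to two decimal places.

T̂_Santiago = 0.822(24) + 0.178(19.4) = 23.1812
T̂_Rosa = 0.822(10.0) + 0.178(24.3) = 12.5454
Difference = 23.1812 − 12.5454 = 10.6358

10.64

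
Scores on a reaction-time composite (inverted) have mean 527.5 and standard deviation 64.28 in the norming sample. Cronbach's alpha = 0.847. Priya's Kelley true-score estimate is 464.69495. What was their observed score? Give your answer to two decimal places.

453.35

T̂ = ρX + (1 − ρ)μ  ⇒  X = (T̂ − (1 − ρ)μ) / ρ
X = (464.69495 − 0.153 × 527.5) / 0.847 = (464.69495 − 80.7075) / 0.847 = 383.98745 / 0.847 = 453.3500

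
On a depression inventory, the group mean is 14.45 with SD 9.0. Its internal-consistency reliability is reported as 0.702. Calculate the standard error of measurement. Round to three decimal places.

4.913

SEM = SD · √(1 − ρ) = 9.0 × √0.298 = 9.0 × 0.5459 = 4.9130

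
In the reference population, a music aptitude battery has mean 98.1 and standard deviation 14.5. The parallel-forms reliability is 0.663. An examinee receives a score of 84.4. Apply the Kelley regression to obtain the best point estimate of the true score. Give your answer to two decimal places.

T̂ = ρX + (1 − ρ)μ
  = 0.663 × 84.4 + 0.337 × 98.1
  = 55.9572 + 33.0597
  = 89.017
  ≈ 89.02

89.02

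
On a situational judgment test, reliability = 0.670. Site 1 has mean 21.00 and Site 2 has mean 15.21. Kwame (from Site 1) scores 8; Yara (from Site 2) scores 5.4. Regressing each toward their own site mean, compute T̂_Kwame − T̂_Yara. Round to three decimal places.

3.653

T̂_Kwame = 0.670(8) + 0.330(21.00) = 12.29000
T̂_Yara = 0.670(5.4) + 0.330(15.21) = 8.63730
Difference = 12.29000 − 8.63730 = 3.65270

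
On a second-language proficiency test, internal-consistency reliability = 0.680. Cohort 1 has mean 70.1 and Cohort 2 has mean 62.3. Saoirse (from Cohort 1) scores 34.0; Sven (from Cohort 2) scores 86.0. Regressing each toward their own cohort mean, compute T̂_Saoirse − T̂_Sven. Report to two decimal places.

-32.86

T̂_Saoirse = 0.680(34.0) + 0.320(70.1) = 45.5520
T̂_Sven = 0.680(86.0) + 0.320(62.3) = 78.4160
Difference = 45.5520 − 78.4160 = -32.8640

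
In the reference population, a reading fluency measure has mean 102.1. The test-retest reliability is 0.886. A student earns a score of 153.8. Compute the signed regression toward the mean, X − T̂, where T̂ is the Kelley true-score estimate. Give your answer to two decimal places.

5.89

Weight the observed score by reliability and the mean by (1 − reliability): T̂ = 0.886·153.8 + 0.114·102.1 = 136.2668 + 11.6394 = 147.9062.
X − T̂ = 153.8 − 147.906 = 5.894 → 5.89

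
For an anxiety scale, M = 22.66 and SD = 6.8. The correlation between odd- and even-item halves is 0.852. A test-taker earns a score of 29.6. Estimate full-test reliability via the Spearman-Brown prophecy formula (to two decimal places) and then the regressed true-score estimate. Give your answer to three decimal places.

Spearman-Brown: ρ = 2r/(1 + r) = 2(0.852)/(1 + 0.852) = 1.7040/1.852 = 0.9201 → 0.92
T̂ = ρX + (1 − ρ)μ
  = 0.92 × 29.6 + 0.08 × 22.66
  = 27.232 + 1.8128
  = 29.0448
  ≈ 29.045

29.045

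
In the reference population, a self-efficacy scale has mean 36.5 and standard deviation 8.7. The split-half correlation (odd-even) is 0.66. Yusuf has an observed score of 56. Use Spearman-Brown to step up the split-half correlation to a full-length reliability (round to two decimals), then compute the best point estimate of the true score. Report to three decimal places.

Spearman-Brown: ρ = 2r/(1 + r) = 2(0.66)/(1 + 0.66) = 1.320/1.66 = 0.7952 → 0.80
T̂ = ρX + (1 − ρ)μ
  = 0.80 × 56 + 0.20 × 36.5
  = 44.80 + 7.300
  = 52.1000
  ≈ 52.100

52.100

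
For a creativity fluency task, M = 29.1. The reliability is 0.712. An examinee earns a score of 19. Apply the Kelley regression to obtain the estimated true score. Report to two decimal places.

T̂ = 0.712(19) + 0.288(29.1) = 13.528 + 8.3808 = 21.909 → 21.91

21.91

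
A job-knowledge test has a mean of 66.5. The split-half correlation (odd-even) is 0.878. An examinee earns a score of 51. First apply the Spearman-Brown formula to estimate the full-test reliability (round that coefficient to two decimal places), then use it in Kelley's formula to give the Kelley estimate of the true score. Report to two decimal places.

Spearman-Brown: ρ = 2r/(1 + r) = 2(0.878)/(1 + 0.878) = 1.7560/1.878 = 0.9350 → 0.94
Regress the observed score toward the mean by the unreliability: T̂ = 0.94·51 + 0.06·66.5 = 47.94 + 3.990 = 51.930.

51.93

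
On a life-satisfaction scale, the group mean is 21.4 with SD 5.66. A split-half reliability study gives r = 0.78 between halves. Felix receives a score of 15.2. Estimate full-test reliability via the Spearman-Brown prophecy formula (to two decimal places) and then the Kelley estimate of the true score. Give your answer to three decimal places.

Spearman-Brown: ρ = 2r/(1 + r) = 2(0.78)/(1 + 0.78) = 1.560/1.78 = 0.8764 → 0.88
T̂ = 0.88(15.2) + 0.12(21.4) = 13.376 + 2.568 = 15.9440 → 15.944

15.944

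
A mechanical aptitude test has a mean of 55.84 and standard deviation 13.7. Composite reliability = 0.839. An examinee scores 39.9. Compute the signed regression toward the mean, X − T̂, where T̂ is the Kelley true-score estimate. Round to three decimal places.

-2.566

T̂ = ρX + (1 − ρ)μ
  = 0.839 × 39.9 + 0.161 × 55.84
  = 33.4761 + 8.99024
  = 42.46634
  ≈ 42.4663
X − T̂ = 39.9 − 42.4663 = -2.5663 → -2.566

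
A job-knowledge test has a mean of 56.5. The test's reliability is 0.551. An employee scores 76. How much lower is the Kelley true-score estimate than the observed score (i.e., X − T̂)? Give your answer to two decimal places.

T̂ = 0.551(76) + 0.449(56.5) = 41.876 + 25.3685 = 67.2445 → 67.245
X − T̂ = 76 − 67.245 = 8.755 → 8.76

8.76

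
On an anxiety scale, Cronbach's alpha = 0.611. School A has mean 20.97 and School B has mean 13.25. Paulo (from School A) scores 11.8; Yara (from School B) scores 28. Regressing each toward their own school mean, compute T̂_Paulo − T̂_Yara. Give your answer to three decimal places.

-6.895

T̂_Paulo = 0.611(11.8) + 0.389(20.97) = 15.36713
T̂_Yara = 0.611(28) + 0.389(13.25) = 22.26225
Difference = 15.36713 − 22.26225 = -6.89512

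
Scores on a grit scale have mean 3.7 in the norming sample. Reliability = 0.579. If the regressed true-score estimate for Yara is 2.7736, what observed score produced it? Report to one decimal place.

2.1

T̂ = ρX + (1 − ρ)μ  ⇒  X = (T̂ − (1 − ρ)μ) / ρ
X = (2.7736 − 0.421 × 3.7) / 0.579 = (2.7736 − 1.5577) / 0.579 = 1.2159 / 0.579 = 2.100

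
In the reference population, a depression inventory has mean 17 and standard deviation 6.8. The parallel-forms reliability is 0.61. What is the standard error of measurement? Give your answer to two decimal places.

SEM = SD · √(1 − ρ) = 6.8 × √0.39 = 6.8 × 0.6245 = 4.247

4.25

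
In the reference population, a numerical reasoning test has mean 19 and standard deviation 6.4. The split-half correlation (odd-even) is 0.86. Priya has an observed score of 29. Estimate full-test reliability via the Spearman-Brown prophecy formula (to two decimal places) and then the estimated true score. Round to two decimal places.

Spearman-Brown: ρ = 2r/(1 + r) = 2(0.86)/(1 + 0.86) = 1.720/1.86 = 0.9247 → 0.92
T̂ = ρX + (1 − ρ)μ
  = 0.92 × 29 + 0.08 × 19
  = 26.68 + 1.52
  = 28.200
  ≈ 28.20

28.20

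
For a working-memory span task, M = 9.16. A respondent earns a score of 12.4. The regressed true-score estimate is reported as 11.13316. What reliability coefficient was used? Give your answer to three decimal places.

T̂ = ρX + (1 − ρ)μ  ⇒  T̂ − μ = ρ(X − μ)
ρ = (T̂ − μ)/(X − μ) = (11.13316 − 9.16) / (12.4 − 9.16) = 1.97316 / 3.24 = 0.60900

0.609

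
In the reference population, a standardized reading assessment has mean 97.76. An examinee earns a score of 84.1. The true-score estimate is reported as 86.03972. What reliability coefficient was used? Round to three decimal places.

0.858

T̂ = ρX + (1 − ρ)μ  ⇒  T̂ − μ = ρ(X − μ)
ρ = (T̂ − μ)/(X − μ) = (86.03972 − 97.76) / (84.1 − 97.76) = -11.72028 / -13.66 = 0.85800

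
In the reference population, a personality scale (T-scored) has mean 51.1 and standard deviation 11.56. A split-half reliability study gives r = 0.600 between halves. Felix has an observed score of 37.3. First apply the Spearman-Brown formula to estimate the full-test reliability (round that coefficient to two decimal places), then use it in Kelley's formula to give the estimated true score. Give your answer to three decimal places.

Spearman-Brown: ρ = 2r/(1 + r) = 2(0.600)/(1 + 0.600) = 1.2000/1.600 = 0.7500 → 0.75
T̂ = 0.75(37.3) + 0.25(51.1) = 27.975 + 12.775 = 40.7500 → 40.750

40.750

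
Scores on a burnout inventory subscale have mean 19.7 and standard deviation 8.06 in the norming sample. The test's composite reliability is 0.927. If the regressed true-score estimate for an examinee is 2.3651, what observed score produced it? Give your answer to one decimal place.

T̂ = ρX + (1 − ρ)μ  ⇒  X = (T̂ − (1 − ρ)μ) / ρ
X = (2.3651 − 0.073 × 19.7) / 0.927 = (2.3651 − 1.4381) / 0.927 = 0.9270 / 0.927 = 1.000

1.0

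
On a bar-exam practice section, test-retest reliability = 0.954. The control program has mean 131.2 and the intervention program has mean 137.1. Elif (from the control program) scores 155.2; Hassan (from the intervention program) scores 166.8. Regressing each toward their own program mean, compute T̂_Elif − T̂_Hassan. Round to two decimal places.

-11.34

T̂_Elif = 0.954(155.2) + 0.046(131.2) = 154.0960
T̂_Hassan = 0.954(166.8) + 0.046(137.1) = 165.4338
Difference = 154.0960 − 165.4338 = -11.3378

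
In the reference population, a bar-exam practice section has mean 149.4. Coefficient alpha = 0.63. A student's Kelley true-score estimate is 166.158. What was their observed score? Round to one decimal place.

176.0

T̂ = ρX + (1 − ρ)μ  ⇒  X = (T̂ − (1 − ρ)μ) / ρ
X = (166.158 − 0.37 × 149.4) / 0.63 = (166.158 − 55.278) / 0.63 = 110.880 / 0.63 = 176.000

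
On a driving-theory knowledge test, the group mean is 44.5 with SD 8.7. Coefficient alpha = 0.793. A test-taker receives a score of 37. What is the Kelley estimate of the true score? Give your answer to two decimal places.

Regress the observed score toward the mean by the unreliability: T̂ = 0.793·37 + 0.207·44.5 = 29.341 + 9.2115 = 38.553.

38.55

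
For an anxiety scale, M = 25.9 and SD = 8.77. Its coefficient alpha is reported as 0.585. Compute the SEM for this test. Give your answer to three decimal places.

SEM = SD · √(1 − ρ) = 8.77 × √0.415 = 8.77 × 0.6442 = 5.6497

5.650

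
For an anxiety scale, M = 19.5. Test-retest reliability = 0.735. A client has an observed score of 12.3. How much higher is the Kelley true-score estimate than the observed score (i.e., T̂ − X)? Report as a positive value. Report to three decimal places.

T̂ = 0.735(12.3) + 0.265(19.5) = 9.0405 + 5.1675 = 14.20800 → 14.2080
T̂ − X = 14.2080 − 12.3 = 1.9080 → 1.908

1.908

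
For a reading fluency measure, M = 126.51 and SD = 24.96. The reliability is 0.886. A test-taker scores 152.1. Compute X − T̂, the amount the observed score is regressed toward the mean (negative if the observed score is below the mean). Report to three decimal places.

2.917

T̂ = ρX + (1 − ρ)μ
  = 0.886 × 152.1 + 0.114 × 126.51
  = 134.7606 + 14.42214
  = 149.18274
  ≈ 149.1827
X − T̂ = 152.1 − 149.1827 = 2.9173 → 2.917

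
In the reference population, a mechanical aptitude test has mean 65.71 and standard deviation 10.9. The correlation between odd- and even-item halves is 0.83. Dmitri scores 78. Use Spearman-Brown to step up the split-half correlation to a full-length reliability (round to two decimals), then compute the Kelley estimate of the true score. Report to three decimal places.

Spearman-Brown: ρ = 2r/(1 + r) = 2(0.83)/(1 + 0.83) = 1.660/1.83 = 0.9071 → 0.91
T̂ = ρX + (1 − ρ)μ
  = 0.91 × 78 + 0.09 × 65.71
  = 70.98 + 5.9139
  = 76.8939
  ≈ 76.894

76.894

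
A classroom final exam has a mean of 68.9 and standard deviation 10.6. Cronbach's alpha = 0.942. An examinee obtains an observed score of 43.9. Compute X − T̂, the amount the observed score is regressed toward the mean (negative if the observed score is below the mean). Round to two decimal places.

-1.45

Kelley's formula gives T̂ = 0.942·43.9 + 0.058·68.9 = 41.3538 + 3.9962 = 45.3500.
X − T̂ = 43.9 − 45.350 = -1.450 → -1.45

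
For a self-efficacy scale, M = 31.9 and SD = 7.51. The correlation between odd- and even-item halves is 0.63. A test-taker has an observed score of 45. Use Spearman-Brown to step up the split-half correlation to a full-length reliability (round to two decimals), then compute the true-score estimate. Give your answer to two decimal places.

Spearman-Brown: ρ = 2r/(1 + r) = 2(0.63)/(1 + 0.63) = 1.260/1.63 = 0.7730 → 0.77
T̂ = 0.77(45) + 0.23(31.9) = 34.65 + 7.337 = 41.987 → 41.99

41.99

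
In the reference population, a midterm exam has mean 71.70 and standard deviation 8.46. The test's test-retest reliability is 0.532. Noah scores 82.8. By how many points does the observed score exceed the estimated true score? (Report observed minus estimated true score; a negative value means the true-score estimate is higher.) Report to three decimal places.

T̂ = 0.532(82.8) + 0.468(71.70) = 44.0496 + 33.55560 = 77.60520 → 77.6052
X − T̂ = 82.8 − 77.6052 = 5.1948 → 5.195

5.195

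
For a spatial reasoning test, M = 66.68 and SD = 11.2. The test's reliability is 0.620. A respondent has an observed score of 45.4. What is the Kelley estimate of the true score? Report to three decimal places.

T̂ = 0.620(45.4) + 0.380(66.68) = 28.1480 + 25.33840 = 53.4864 → 53.486

53.486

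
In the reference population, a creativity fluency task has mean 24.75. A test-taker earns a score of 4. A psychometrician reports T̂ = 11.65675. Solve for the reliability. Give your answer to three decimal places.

0.631

T̂ = ρX + (1 − ρ)μ  ⇒  T̂ − μ = ρ(X − μ)
ρ = (T̂ − μ)/(X − μ) = (11.65675 − 24.75) / (4 − 24.75) = -13.09325 / -20.75 = 0.63100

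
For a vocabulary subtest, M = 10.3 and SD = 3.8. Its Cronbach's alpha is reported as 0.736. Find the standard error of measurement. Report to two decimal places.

1.95

SEM = SD · √(1 − ρ) = 3.8 × √0.264 = 3.8 × 0.5138 = 1.952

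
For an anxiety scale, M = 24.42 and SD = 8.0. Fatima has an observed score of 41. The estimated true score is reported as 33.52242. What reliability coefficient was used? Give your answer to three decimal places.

0.549

T̂ = ρX + (1 − ρ)μ  ⇒  T̂ − μ = ρ(X − μ)
ρ = (T̂ − μ)/(X − μ) = (33.52242 − 24.42) / (41 − 24.42) = 9.10242 / 16.58 = 0.54900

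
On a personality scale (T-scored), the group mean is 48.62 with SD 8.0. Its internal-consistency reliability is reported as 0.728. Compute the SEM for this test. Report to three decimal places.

SEM = SD · √(1 − ρ) = 8.0 × √0.272 = 8.0 × 0.5215 = 4.1723

4.172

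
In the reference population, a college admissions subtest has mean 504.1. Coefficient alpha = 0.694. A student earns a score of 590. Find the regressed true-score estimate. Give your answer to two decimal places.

563.71

T̂ = ρX + (1 − ρ)μ
  = 0.694 × 590 + 0.306 × 504.1
  = 409.460 + 154.2546
  = 563.715
  ≈ 563.71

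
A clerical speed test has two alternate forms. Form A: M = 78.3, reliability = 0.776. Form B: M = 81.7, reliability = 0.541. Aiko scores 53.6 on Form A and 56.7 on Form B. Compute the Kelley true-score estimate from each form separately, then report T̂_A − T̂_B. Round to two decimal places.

T̂_A = 0.776(53.6) + 0.224(78.3) = 59.1328
T̂_B = 0.541(56.7) + 0.459(81.7) = 68.1750
T̂_A − T̂_B = -9.0422

-9.04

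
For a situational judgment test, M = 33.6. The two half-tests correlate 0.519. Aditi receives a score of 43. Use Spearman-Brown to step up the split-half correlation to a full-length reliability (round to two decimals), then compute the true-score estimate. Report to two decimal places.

39.99

Spearman-Brown: ρ = 2r/(1 + r) = 2(0.519)/(1 + 0.519) = 1.0380/1.519 = 0.6833 → 0.68
T̂ = ρX + (1 − ρ)μ
  = 0.68 × 43 + 0.32 × 33.6
  = 29.24 + 10.752
  = 39.992
  ≈ 39.99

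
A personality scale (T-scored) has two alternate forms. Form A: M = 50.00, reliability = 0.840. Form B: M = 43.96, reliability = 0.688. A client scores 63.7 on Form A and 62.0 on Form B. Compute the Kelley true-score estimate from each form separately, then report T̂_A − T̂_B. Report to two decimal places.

T̂_A = 0.840(63.7) + 0.160(50.00) = 61.5080
T̂_B = 0.688(62.0) + 0.312(43.96) = 56.3715
T̂_A − T̂_B = 5.1365

5.14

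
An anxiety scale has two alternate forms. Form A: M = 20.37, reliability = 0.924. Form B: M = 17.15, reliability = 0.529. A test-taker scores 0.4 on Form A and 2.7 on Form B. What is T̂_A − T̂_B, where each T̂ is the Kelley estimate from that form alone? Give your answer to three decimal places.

T̂_A = 0.924(0.4) + 0.076(20.37) = 1.91772
T̂_B = 0.529(2.7) + 0.471(17.15) = 9.50595
T̂_A − T̂_B = -7.58823

-7.588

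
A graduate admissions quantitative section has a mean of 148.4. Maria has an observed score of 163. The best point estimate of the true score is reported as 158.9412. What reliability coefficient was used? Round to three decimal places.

0.722

T̂ = ρX + (1 − ρ)μ  ⇒  T̂ − μ = ρ(X − μ)
ρ = (T̂ − μ)/(X − μ) = (158.9412 − 148.4) / (163 − 148.4) = 10.5412 / 14.6 = 0.72200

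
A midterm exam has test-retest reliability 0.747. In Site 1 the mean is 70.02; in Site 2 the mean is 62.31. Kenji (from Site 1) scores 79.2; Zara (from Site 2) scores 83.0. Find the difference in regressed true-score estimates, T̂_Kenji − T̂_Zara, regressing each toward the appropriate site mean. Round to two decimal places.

T̂_Kenji = 0.747(79.2) + 0.253(70.02) = 76.8775
T̂_Zara = 0.747(83.0) + 0.253(62.31) = 77.7654
Difference = 76.8775 − 77.7654 = -0.8880

-0.89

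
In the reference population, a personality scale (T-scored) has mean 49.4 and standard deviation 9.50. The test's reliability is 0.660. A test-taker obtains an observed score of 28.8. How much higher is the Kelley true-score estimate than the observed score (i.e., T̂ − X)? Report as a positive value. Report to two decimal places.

7.00

T̂ = 0.660(28.8) + 0.340(49.4) = 19.0080 + 16.7960 = 35.8040 → 35.804
T̂ − X = 35.804 − 28.8 = 7.004 → 7.00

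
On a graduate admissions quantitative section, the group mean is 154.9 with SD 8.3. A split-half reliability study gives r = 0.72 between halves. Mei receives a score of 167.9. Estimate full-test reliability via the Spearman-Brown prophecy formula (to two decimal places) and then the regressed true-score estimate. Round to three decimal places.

165.820

Spearman-Brown: ρ = 2r/(1 + r) = 2(0.72)/(1 + 0.72) = 1.440/1.72 = 0.8372 → 0.84
Kelley's formula gives T̂ = 0.84·167.9 + 0.16·154.9 = 141.036 + 24.784 = 165.8200.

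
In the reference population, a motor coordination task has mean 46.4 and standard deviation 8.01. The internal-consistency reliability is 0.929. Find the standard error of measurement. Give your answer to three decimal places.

SEM = SD · √(1 − ρ) = 8.01 × √0.071 = 8.01 × 0.2665 = 2.1343

2.134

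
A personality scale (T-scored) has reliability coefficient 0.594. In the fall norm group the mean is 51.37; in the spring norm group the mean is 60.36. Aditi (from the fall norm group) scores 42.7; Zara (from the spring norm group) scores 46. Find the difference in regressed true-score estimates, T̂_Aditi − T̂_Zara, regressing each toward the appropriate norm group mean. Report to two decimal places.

-5.61

T̂_Aditi = 0.594(42.7) + 0.406(51.37) = 46.2200
T̂_Zara = 0.594(46) + 0.406(60.36) = 51.8302
Difference = 46.2200 − 51.8302 = -5.6101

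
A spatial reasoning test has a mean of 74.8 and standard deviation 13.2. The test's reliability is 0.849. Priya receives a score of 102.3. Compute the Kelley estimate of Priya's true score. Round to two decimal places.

Kelley's formula gives T̂ = 0.849·102.3 + 0.151·74.8 = 86.8527 + 11.2948 = 98.147.

98.15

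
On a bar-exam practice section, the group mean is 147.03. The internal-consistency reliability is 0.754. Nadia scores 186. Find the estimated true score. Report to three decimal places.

176.413

T̂ = ρX + (1 − ρ)μ
  = 0.754 × 186 + 0.246 × 147.03
  = 140.244 + 36.16938
  = 176.4134
  ≈ 176.413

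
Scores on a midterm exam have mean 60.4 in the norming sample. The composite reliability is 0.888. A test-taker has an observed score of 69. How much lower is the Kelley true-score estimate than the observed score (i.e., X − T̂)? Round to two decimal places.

T̂ = ρX + (1 − ρ)μ
  = 0.888 × 69 + 0.112 × 60.4
  = 61.272 + 6.7648
  = 68.0368
  ≈ 68.037
X − T̂ = 69 − 68.037 = 0.963 → 0.96

0.96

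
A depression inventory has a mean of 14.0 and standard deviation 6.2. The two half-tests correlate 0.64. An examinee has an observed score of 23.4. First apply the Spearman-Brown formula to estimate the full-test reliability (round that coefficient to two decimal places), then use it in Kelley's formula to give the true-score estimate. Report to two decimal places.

21.33

Spearman-Brown: ρ = 2r/(1 + r) = 2(0.64)/(1 + 0.64) = 1.280/1.64 = 0.7805 → 0.78
T̂ = 0.78(23.4) + 0.22(14.0) = 18.252 + 3.080 = 21.332 → 21.33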